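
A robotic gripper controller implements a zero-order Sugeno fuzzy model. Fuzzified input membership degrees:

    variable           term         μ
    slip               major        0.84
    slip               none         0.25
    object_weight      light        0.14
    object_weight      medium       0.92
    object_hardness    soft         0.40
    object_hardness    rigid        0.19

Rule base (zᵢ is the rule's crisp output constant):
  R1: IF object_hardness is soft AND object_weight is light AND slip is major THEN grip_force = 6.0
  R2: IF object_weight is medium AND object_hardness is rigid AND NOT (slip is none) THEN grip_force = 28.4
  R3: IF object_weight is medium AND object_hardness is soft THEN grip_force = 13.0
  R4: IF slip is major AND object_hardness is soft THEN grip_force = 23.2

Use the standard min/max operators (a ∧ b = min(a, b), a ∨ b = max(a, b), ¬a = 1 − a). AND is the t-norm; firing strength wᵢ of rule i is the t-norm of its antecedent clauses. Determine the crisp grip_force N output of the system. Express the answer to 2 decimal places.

R1 (z=6.0): soft=0.40, light=0.14, major=0.84; AND[min(a, b)] → w = 0.14
R2 (z=28.4): medium=0.92, rigid=0.19, ¬none=1−0.25=0.75; AND[min(a, b)] → w = 0.19
R3 (z=13.0): medium=0.92, soft=0.40; AND[min(a, b)] → w = 0.40
R4 (z=23.2): major=0.84, soft=0.40; AND[min(a, b)] → w = 0.40
Weighted average = (0.14·6.0 + 0.19·28.4 + 0.40·13.0 + 0.40·23.2) / (0.14 + 0.19 + 0.40 + 0.40)
  = 20.7160 / 1.1300 = 18.33

18.33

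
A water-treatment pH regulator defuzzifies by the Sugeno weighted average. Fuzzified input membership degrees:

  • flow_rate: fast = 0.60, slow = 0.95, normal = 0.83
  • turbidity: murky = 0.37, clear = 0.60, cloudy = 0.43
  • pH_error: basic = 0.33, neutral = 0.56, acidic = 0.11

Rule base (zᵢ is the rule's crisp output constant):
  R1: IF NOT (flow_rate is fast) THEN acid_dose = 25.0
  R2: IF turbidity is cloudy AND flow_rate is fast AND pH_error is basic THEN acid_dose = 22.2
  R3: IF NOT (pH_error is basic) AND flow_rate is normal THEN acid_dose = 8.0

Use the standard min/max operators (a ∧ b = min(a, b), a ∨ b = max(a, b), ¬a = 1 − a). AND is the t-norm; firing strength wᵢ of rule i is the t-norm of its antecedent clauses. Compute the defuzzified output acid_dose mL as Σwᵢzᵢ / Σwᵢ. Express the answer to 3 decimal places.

16.204

R1 (z=25.0): ¬fast=1−0.60=0.40 → w = 0.40
R2 (z=22.2): cloudy=0.43, fast=0.60, basic=0.33; AND[min(a, b)] → w = 0.33
R3 (z=8.0): ¬basic=1−0.33=0.67, normal=0.83; AND[min(a, b)] → w = 0.67
Weighted average = (0.40·25.0 + 0.33·22.2 + 0.67·8.0) / (0.40 + 0.33 + 0.67)
  = 22.6860 / 1.4000 = 16.204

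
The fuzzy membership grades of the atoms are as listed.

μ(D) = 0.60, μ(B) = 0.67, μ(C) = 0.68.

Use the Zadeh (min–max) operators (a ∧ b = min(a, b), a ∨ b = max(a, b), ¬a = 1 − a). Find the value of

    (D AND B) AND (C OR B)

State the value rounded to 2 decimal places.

0.60

D AND B = min(a, b) on (0.60, 0.67) = 0.60
C OR B = max(a, b) on (0.68, 0.67) = 0.68
(D AND B) AND (C OR B) = min(a, b) on (0.60, 0.68) = 0.60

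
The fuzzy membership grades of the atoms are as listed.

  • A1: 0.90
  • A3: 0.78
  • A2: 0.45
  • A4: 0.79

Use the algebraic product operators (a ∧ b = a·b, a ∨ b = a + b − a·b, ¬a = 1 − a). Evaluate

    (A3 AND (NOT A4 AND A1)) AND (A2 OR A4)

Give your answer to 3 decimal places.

NOT A4 = 1 − 0.7900 = 0.2100
NOT A4 AND A1 = a·b on (0.2100, 0.9000) = 0.1890
A3 AND (NOT A4 AND A1) = a·b on (0.7800, 0.1890) = 0.1474
A2 OR A4 = a + b − a·b on (0.4500, 0.7900) = 0.8845
(A3 AND (NOT A4 AND A1)) AND (A2 OR A4) = a·b on (0.1474, 0.8845) = 0.1304

0.130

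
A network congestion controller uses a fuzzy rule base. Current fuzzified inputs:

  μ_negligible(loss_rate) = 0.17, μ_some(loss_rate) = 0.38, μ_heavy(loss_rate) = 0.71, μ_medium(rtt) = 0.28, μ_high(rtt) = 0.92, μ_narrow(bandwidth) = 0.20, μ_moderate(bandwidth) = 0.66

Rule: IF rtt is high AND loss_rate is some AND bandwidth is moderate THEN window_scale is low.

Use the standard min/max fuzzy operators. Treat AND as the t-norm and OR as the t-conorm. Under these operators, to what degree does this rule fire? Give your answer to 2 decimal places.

0.38

firing strength: high=0.92, some=0.38, moderate=0.66; AND[min(a, b)] → w = 0.38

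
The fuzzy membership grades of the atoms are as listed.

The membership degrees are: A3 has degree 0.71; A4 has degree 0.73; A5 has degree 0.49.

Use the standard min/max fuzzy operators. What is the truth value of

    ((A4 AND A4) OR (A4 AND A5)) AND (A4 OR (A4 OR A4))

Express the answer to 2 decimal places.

A4 AND A4 = min(a, b) on (0.73, 0.73) = 0.73
A4 AND A5 = min(a, b) on (0.73, 0.49) = 0.49
(A4 AND A4) OR (A4 AND A5) = max(a, b) on (0.73, 0.49) = 0.73
A4 OR A4 = max(a, b) on (0.73, 0.73) = 0.73
A4 OR (A4 OR A4) = max(a, b) on (0.73, 0.73) = 0.73
((A4 AND A4) OR (A4 AND A5)) AND (A4 OR (A4 OR A4)) = min(a, b) on (0.73, 0.73) = 0.73

0.73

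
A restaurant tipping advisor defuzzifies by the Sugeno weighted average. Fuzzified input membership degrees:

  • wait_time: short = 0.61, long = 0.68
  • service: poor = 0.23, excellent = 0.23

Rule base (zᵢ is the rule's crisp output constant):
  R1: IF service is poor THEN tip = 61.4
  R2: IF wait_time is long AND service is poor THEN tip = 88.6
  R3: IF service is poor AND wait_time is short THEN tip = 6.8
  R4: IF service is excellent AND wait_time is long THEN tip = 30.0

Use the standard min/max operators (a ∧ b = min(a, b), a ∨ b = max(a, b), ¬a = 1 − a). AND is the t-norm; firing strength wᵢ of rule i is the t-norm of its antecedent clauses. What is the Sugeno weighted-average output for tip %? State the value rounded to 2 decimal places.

46.70

R1 (z=61.4): poor=0.23 → w = 0.23
R2 (z=88.6): long=0.68, poor=0.23; AND[min(a, b)] → w = 0.23
R3 (z=6.8): poor=0.23, short=0.61; AND[min(a, b)] → w = 0.23
R4 (z=30.0): excellent=0.23, long=0.68; AND[min(a, b)] → w = 0.23
Weighted average = (0.23·61.4 + 0.23·88.6 + 0.23·6.8 + 0.23·30.0) / (0.23 + 0.23 + 0.23 + 0.23)
  = 42.9640 / 0.9200 = 46.70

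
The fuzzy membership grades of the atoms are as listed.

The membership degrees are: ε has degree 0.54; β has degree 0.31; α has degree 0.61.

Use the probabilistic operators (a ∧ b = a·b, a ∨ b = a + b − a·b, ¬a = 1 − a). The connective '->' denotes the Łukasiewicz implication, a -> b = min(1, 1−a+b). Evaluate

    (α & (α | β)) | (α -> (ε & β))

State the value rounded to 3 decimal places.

0.755

α | β = a + b − a·b on (0.6100, 0.3100) = 0.7309
α & (α | β) = a·b on (0.6100, 0.7309) = 0.4458
ε & β = a·b on (0.5400, 0.3100) = 0.1674
α -> (ε & β)  [Łukasiewicz: min(1, 1−a+b)] with a=0.6100, b=0.1674 → 0.5574
(α & (α | β)) | (α -> (ε & β)) = a + b − a·b on (0.4458, 0.5574) = 0.7547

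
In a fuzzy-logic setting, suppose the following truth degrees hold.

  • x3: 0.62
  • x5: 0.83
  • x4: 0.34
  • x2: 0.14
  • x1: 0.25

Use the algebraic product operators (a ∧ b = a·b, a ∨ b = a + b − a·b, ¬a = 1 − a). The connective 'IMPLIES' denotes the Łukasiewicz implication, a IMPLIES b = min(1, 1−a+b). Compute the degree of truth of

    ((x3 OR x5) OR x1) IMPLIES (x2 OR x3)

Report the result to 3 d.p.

0.722

x3 OR x5 = a + b − a·b on (0.6200, 0.8300) = 0.9354
(x3 OR x5) OR x1 = a + b − a·b on (0.9354, 0.2500) = 0.9516
x2 OR x3 = a + b − a·b on (0.1400, 0.6200) = 0.6732
((x3 OR x5) OR x1) IMPLIES (x2 OR x3)  [Łukasiewicz: min(1, 1−a+b)] with a=0.9516, b=0.6732 → 0.7217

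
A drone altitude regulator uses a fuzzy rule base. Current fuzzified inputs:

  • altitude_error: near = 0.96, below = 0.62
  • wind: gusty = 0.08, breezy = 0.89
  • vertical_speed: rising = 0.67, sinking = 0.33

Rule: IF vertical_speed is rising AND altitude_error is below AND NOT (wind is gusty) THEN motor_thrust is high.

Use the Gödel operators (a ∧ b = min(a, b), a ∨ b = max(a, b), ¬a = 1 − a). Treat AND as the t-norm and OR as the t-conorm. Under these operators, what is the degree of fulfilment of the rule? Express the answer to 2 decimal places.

firing strength: rising=0.67, below=0.62, ¬gusty=1−0.08=0.92; AND[min(a, b)] → w = 0.62

0.62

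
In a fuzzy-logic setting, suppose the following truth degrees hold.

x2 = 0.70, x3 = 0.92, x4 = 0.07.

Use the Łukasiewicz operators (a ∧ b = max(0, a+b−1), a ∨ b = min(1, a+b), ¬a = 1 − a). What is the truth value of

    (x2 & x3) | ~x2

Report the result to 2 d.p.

x2 & x3 = max(0, a+b−1) on (0.70, 0.92) = 0.62
~x2 = 1 − 0.70 = 0.30
(x2 & x3) | ~x2 = min(1, a+b) on (0.62, 0.30) = 0.92

0.92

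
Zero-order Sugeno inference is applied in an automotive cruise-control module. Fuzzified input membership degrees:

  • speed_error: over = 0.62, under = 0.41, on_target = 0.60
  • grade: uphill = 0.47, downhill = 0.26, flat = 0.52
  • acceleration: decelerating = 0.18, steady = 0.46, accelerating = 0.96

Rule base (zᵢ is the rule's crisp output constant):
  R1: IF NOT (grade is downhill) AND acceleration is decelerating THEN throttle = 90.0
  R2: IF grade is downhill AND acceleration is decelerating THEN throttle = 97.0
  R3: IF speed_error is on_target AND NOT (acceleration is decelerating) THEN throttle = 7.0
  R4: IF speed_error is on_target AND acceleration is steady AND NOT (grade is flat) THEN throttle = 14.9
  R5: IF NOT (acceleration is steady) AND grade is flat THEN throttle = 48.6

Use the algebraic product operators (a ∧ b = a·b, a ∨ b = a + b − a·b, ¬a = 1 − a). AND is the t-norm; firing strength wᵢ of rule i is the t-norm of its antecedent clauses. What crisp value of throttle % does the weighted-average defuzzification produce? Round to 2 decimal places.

32.80

R1 (z=90.0): ¬downhill=1−0.26=0.74, decelerating=0.18; AND[a·b] → w = 0.1332
R2 (z=97.0): downhill=0.26, decelerating=0.18; AND[a·b] → w = 0.0468
R3 (z=7.0): on_target=0.60, ¬decelerating=1−0.18=0.82; AND[a·b] → w = 0.4920
R4 (z=14.9): on_target=0.60, steady=0.46, ¬flat=1−0.52=0.48; AND[a·b] → w = 0.1325
R5 (z=48.6): ¬steady=1−0.46=0.54, flat=0.52; AND[a·b] → w = 0.2808
Weighted average = (0.1332·90.0 + 0.0468·97.0 + 0.4920·7.0 + 0.1325·14.9 + 0.2808·48.6) / (0.1332 + 0.0468 + 0.4920 + 0.1325 + 0.2808)
  = 35.5924 / 1.0853 = 32.80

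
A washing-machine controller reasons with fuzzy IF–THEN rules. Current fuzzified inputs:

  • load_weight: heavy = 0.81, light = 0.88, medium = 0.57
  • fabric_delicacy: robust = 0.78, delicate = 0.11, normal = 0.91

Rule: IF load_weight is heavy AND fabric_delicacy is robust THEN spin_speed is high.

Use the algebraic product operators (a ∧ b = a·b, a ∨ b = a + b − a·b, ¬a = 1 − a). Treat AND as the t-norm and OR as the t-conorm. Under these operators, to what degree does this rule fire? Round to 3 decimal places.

firing strength: heavy=0.81, robust=0.78; AND[a·b] → w = 0.6318

0.632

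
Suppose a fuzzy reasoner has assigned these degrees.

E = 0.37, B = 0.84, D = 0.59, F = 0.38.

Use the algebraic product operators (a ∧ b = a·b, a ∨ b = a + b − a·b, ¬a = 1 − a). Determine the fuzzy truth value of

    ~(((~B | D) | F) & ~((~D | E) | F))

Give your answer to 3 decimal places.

0.819

~B = 1 − 0.8400 = 0.1600
~B | D = a + b − a·b on (0.1600, 0.5900) = 0.6556
(~B | D) | F = a + b − a·b on (0.6556, 0.3800) = 0.7865
~D = 1 − 0.5900 = 0.4100
~D | E = a + b − a·b on (0.4100, 0.3700) = 0.6283
(~D | E) | F = a + b − a·b on (0.6283, 0.3800) = 0.7695
~((~D | E) | F) = 1 − 0.7695 = 0.2305
((~B | D) | F) & ~((~D | E) | F) = a·b on (0.7865, 0.2305) = 0.1812
~(((~B | D) | F) & ~((~D | E) | F)) = 1 − 0.1812 = 0.8188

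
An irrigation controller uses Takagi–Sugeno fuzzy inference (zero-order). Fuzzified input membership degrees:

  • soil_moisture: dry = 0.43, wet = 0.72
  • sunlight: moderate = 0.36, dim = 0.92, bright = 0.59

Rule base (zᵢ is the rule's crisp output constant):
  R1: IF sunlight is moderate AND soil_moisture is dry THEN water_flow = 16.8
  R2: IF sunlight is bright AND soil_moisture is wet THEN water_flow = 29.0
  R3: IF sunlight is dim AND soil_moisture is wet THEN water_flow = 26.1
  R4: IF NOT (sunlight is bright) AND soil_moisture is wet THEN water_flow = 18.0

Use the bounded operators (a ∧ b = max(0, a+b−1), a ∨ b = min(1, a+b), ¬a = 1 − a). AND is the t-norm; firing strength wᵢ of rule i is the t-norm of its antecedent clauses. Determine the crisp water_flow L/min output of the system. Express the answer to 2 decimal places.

25.96

R1 (z=16.8): moderate=0.36, dry=0.43; AND[max(0, a+b−1)] → w = 0.00
R2 (z=29.0): bright=0.59, wet=0.72; AND[max(0, a+b−1)] → w = 0.31
R3 (z=26.1): dim=0.92, wet=0.72; AND[max(0, a+b−1)] → w = 0.64
R4 (z=18.0): ¬bright=1−0.59=0.41, wet=0.72; AND[max(0, a+b−1)] → w = 0.13
Weighted average = (0.00·16.8 + 0.31·29.0 + 0.64·26.1 + 0.13·18.0) / (0.00 + 0.31 + 0.64 + 0.13)
  = 28.0340 / 1.0800 = 25.96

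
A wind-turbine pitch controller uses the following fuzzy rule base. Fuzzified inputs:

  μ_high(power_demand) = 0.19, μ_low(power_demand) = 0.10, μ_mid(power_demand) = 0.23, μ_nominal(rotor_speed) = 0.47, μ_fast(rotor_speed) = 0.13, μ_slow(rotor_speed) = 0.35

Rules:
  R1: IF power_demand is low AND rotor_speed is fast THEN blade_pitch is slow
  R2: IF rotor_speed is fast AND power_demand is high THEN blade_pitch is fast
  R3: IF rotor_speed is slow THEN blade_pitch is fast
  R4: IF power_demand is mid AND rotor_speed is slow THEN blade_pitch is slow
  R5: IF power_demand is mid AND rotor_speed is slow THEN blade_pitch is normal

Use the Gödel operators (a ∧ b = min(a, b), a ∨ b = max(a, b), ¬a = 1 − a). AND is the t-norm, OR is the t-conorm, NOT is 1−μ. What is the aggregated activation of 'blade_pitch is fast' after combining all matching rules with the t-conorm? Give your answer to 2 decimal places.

R1: low=0.10, fast=0.13; AND[min(a, b)] → w = 0.10
R2: fast=0.13, high=0.19; AND[min(a, b)] → w = 0.13
R3: slow=0.35 → w = 0.35
R4: mid=0.23, slow=0.35; AND[min(a, b)] → w = 0.23
R5: mid=0.23, slow=0.35; AND[min(a, b)] → w = 0.23
Rules with consequent 'fast': {R2, R3} → strengths 0.13, 0.35
Aggregate via t-conorm [max(a, b)]: 0.35

0.35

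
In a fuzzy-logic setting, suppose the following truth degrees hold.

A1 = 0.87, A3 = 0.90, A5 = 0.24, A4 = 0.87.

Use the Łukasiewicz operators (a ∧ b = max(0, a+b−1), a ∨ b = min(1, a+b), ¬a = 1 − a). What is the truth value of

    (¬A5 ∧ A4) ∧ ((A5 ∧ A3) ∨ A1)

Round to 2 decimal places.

¬A5 = 1 − 0.24 = 0.76
¬A5 ∧ A4 = max(0, a+b−1) on (0.76, 0.87) = 0.63
A5 ∧ A3 = max(0, a+b−1) on (0.24, 0.90) = 0.14
(A5 ∧ A3) ∨ A1 = min(1, a+b) on (0.14, 0.87) = 1.00
(¬A5 ∧ A4) ∧ ((A5 ∧ A3) ∨ A1) = max(0, a+b−1) on (0.63, 1.00) = 0.63

0.63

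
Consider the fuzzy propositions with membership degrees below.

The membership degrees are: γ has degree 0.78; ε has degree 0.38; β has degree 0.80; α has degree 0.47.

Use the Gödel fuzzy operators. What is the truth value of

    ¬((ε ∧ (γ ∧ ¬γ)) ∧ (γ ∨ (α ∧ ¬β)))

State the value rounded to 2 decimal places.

¬γ = 1 − 0.78 = 0.22
γ ∧ ¬γ = min(a, b) on (0.78, 0.22) = 0.22
ε ∧ (γ ∧ ¬γ) = min(a, b) on (0.38, 0.22) = 0.22
¬β = 1 − 0.80 = 0.20
α ∧ ¬β = min(a, b) on (0.47, 0.20) = 0.20
γ ∨ (α ∧ ¬β) = max(a, b) on (0.78, 0.20) = 0.78
(ε ∧ (γ ∧ ¬γ)) ∧ (γ ∨ (α ∧ ¬β)) = min(a, b) on (0.22, 0.78) = 0.22
¬((ε ∧ (γ ∧ ¬γ)) ∧ (γ ∨ (α ∧ ¬β))) = 1 − 0.22 = 0.78

0.78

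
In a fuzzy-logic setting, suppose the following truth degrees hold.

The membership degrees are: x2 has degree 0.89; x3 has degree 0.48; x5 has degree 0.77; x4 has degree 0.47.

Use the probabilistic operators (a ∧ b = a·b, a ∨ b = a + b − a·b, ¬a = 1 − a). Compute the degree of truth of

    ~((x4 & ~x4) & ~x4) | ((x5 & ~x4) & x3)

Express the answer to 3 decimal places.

~x4 = 1 − 0.4700 = 0.5300
x4 & ~x4 = a·b on (0.4700, 0.5300) = 0.2491
~x4 = 1 − 0.4700 = 0.5300
(x4 & ~x4) & ~x4 = a·b on (0.2491, 0.5300) = 0.1320
~((x4 & ~x4) & ~x4) = 1 − 0.1320 = 0.8680
~x4 = 1 − 0.4700 = 0.5300
x5 & ~x4 = a·b on (0.7700, 0.5300) = 0.4081
(x5 & ~x4) & x3 = a·b on (0.4081, 0.4800) = 0.1959
~((x4 & ~x4) & ~x4) | ((x5 & ~x4) & x3) = a + b − a·b on (0.8680, 0.1959) = 0.8938

0.894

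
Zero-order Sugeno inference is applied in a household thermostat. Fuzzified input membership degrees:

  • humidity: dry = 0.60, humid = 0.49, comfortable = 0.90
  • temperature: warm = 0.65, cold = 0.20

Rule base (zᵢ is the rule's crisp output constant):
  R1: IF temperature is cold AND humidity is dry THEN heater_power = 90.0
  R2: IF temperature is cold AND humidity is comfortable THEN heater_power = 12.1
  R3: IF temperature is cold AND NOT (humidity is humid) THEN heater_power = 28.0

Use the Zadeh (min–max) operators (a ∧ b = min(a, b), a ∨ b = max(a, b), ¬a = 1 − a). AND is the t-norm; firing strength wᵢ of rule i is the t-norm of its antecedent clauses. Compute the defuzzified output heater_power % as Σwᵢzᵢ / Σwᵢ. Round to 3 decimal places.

43.367

R1 (z=90.0): cold=0.20, dry=0.60; AND[min(a, b)] → w = 0.20
R2 (z=12.1): cold=0.20, comfortable=0.90; AND[min(a, b)] → w = 0.20
R3 (z=28.0): cold=0.20, ¬humid=1−0.49=0.51; AND[min(a, b)] → w = 0.20
Weighted average = (0.20·90.0 + 0.20·12.1 + 0.20·28.0) / (0.20 + 0.20 + 0.20)
  = 26.0200 / 0.6000 = 43.367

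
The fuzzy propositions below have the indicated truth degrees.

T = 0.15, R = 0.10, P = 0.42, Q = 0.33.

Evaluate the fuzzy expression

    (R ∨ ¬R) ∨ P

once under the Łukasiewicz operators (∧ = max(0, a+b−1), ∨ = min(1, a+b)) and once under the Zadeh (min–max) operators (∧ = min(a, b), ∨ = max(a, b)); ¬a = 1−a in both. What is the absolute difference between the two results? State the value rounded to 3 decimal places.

Under Łukasiewicz:
  ¬R = 1 − 0.10 = 0.90
  R ∨ ¬R = min(1, a+b) on (0.10, 0.90) = 1.00
  (R ∨ ¬R) ∨ P = min(1, a+b) on (1.00, 0.42) = 1.00
  → value = 1.0000
Under Zadeh (min–max):
  ¬R = 1 − 0.10 = 0.90
  R ∨ ¬R = max(a, b) on (0.10, 0.90) = 0.90
  (R ∨ ¬R) ∨ P = max(a, b) on (0.90, 0.42) = 0.90
  → value = 0.9000
|1.0000 − 0.9000| = 0.100

0.100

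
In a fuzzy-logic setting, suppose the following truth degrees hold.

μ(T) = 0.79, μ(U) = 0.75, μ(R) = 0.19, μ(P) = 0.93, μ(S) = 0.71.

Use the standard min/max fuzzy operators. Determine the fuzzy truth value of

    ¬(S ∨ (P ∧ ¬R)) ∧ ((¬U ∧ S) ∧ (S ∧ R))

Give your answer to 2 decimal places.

0.19

¬R = 1 − 0.19 = 0.81
P ∧ ¬R = min(a, b) on (0.93, 0.81) = 0.81
S ∨ (P ∧ ¬R) = max(a, b) on (0.71, 0.81) = 0.81
¬(S ∨ (P ∧ ¬R)) = 1 − 0.81 = 0.19
¬U = 1 − 0.75 = 0.25
¬U ∧ S = min(a, b) on (0.25, 0.71) = 0.25
S ∧ R = min(a, b) on (0.71, 0.19) = 0.19
(¬U ∧ S) ∧ (S ∧ R) = min(a, b) on (0.25, 0.19) = 0.19
¬(S ∨ (P ∧ ¬R)) ∧ ((¬U ∧ S) ∧ (S ∧ R)) = min(a, b) on (0.19, 0.19) = 0.19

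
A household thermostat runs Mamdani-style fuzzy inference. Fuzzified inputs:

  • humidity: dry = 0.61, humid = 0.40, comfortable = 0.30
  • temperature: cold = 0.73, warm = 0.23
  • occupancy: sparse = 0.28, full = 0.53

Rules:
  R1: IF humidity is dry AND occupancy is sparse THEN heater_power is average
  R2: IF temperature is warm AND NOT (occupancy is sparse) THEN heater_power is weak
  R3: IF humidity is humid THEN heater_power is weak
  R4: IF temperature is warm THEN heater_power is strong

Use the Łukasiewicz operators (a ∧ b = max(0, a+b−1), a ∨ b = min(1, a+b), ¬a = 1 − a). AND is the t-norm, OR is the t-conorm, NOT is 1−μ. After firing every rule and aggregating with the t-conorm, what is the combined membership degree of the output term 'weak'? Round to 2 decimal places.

0.40

R1: dry=0.61, sparse=0.28; AND[max(0, a+b−1)] → w = 0.00
R2: warm=0.23, ¬sparse=1−0.28=0.72; AND[max(0, a+b−1)] → w = 0.00
R3: humid=0.40 → w = 0.40
R4: warm=0.23 → w = 0.23
Rules with consequent 'weak': {R2, R3} → strengths 0.00, 0.40
Aggregate via t-conorm [min(1, a+b)]: 0.40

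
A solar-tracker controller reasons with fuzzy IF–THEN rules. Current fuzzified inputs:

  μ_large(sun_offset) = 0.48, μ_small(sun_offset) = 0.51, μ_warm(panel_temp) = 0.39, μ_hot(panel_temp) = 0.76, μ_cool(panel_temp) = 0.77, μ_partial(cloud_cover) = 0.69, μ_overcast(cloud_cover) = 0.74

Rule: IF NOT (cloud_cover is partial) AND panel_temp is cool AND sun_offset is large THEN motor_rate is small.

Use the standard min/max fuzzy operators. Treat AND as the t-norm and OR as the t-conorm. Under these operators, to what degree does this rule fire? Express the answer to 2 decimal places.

firing strength: ¬partial=1−0.69=0.31, cool=0.77, large=0.48; AND[min(a, b)] → w = 0.31

0.31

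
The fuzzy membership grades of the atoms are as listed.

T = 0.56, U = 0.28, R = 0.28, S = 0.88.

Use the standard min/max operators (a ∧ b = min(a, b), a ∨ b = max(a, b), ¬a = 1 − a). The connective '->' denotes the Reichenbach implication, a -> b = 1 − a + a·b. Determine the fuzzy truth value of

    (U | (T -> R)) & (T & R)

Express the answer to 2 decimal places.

T -> R  [Reichenbach: 1 − a + a·b] with a=0.56, b=0.28 → 0.60
U | (T -> R) = max(a, b) on (0.28, 0.60) = 0.60
T & R = min(a, b) on (0.56, 0.28) = 0.28
(U | (T -> R)) & (T & R) = min(a, b) on (0.60, 0.28) = 0.28

0.28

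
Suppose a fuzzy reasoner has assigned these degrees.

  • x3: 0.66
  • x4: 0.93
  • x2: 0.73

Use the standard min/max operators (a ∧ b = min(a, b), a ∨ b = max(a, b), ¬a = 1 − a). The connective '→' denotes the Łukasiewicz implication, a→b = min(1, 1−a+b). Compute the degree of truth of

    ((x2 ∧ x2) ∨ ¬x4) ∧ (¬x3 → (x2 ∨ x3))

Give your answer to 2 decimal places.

x2 ∧ x2 = min(a, b) on (0.73, 0.73) = 0.73
¬x4 = 1 − 0.93 = 0.07
(x2 ∧ x2) ∨ ¬x4 = max(a, b) on (0.73, 0.07) = 0.73
¬x3 = 1 − 0.66 = 0.34
x2 ∨ x3 = max(a, b) on (0.73, 0.66) = 0.73
¬x3 → (x2 ∨ x3)  [Łukasiewicz: min(1, 1−a+b)] with a=0.34, b=0.73 → 1.00
((x2 ∧ x2) ∨ ¬x4) ∧ (¬x3 → (x2 ∨ x3)) = min(a, b) on (0.73, 1.00) = 0.73

0.73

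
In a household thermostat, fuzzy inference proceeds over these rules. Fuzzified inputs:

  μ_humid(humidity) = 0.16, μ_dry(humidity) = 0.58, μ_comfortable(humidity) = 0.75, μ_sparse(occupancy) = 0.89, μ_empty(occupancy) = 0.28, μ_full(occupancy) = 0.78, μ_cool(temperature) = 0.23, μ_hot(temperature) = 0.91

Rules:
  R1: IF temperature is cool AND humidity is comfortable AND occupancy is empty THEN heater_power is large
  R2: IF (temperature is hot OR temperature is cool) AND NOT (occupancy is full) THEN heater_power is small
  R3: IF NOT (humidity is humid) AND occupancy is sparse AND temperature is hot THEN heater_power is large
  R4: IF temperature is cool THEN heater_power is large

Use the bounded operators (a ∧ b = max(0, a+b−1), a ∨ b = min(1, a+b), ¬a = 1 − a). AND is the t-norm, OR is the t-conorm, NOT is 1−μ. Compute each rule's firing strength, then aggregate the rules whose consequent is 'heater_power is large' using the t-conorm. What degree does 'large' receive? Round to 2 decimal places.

0.87

R1: cool=0.23, comfortable=0.75, empty=0.28; AND[max(0, a+b−1)] → w = 0.00
R2: (hot=0.91 OR cool=0.23) = 1.00; AND[max(0, a+b−1)] with ¬full=1−0.78=0.22 → w = 0.22
R3: ¬humid=1−0.16=0.84, sparse=0.89, hot=0.91; AND[max(0, a+b−1)] → w = 0.64
R4: cool=0.23 → w = 0.23
Rules with consequent 'large': {R1, R3, R4} → strengths 0.00, 0.64, 0.23
Aggregate via t-conorm [min(1, a+b)]: 0.87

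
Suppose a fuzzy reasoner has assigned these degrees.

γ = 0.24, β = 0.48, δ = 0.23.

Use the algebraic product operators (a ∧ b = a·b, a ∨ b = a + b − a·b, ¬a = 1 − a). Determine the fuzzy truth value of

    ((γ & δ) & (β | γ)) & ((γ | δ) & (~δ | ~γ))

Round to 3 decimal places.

γ & δ = a·b on (0.2400, 0.2300) = 0.0552
β | γ = a + b − a·b on (0.4800, 0.2400) = 0.6048
(γ & δ) & (β | γ) = a·b on (0.0552, 0.6048) = 0.0334
γ | δ = a + b − a·b on (0.2400, 0.2300) = 0.4148
~δ = 1 − 0.2300 = 0.7700
~γ = 1 − 0.2400 = 0.7600
~δ | ~γ = a + b − a·b on (0.7700, 0.7600) = 0.9448
(γ | δ) & (~δ | ~γ) = a·b on (0.4148, 0.9448) = 0.3919
((γ & δ) & (β | γ)) & ((γ | δ) & (~δ | ~γ)) = a·b on (0.0334, 0.3919) = 0.0131

0.013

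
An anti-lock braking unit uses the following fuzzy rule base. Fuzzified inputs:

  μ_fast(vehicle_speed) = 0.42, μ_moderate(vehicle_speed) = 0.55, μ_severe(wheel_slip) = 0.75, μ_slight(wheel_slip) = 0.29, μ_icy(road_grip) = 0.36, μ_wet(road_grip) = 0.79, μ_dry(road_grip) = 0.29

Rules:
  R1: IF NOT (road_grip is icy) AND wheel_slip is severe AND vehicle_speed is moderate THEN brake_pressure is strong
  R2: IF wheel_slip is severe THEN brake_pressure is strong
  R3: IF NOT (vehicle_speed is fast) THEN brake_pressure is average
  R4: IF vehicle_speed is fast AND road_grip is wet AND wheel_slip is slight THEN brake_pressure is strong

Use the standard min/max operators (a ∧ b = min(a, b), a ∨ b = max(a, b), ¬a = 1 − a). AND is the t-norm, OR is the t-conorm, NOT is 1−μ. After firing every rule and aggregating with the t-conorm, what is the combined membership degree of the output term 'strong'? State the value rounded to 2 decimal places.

R1: ¬icy=1−0.36=0.64, severe=0.75, moderate=0.55; AND[min(a, b)] → w = 0.55
R2: severe=0.75 → w = 0.75
R3: ¬fast=1−0.42=0.58 → w = 0.58
R4: fast=0.42, wet=0.79, slight=0.29; AND[min(a, b)] → w = 0.29
Rules with consequent 'strong': {R1, R2, R4} → strengths 0.55, 0.75, 0.29
Aggregate via t-conorm [max(a, b)]: 0.75

0.75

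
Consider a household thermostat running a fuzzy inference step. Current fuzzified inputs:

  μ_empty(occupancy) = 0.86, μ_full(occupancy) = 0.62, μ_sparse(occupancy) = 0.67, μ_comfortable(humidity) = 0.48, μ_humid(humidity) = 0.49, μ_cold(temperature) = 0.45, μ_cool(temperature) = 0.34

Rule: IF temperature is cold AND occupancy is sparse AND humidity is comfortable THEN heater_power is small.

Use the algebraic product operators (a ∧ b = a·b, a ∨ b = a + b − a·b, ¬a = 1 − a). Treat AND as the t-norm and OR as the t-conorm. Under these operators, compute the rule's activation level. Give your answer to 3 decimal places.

0.145

firing strength: cold=0.45, sparse=0.67, comfortable=0.48; AND[a·b] → w = 0.1447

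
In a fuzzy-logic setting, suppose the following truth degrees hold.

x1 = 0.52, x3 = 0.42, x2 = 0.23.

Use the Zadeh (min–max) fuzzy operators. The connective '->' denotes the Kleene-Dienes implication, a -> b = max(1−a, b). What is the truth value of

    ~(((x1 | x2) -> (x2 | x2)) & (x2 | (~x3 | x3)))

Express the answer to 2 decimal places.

x1 | x2 = max(a, b) on (0.52, 0.23) = 0.52
x2 | x2 = max(a, b) on (0.23, 0.23) = 0.23
(x1 | x2) -> (x2 | x2)  [Kleene-Dienes: max(1−a, b)] with a=0.52, b=0.23 → 0.48
~x3 = 1 − 0.42 = 0.58
~x3 | x3 = max(a, b) on (0.58, 0.42) = 0.58
x2 | (~x3 | x3) = max(a, b) on (0.23, 0.58) = 0.58
((x1 | x2) -> (x2 | x2)) & (x2 | (~x3 | x3)) = min(a, b) on (0.48, 0.58) = 0.48
~(((x1 | x2) -> (x2 | x2)) & (x2 | (~x3 | x3))) = 1 − 0.48 = 0.52

0.52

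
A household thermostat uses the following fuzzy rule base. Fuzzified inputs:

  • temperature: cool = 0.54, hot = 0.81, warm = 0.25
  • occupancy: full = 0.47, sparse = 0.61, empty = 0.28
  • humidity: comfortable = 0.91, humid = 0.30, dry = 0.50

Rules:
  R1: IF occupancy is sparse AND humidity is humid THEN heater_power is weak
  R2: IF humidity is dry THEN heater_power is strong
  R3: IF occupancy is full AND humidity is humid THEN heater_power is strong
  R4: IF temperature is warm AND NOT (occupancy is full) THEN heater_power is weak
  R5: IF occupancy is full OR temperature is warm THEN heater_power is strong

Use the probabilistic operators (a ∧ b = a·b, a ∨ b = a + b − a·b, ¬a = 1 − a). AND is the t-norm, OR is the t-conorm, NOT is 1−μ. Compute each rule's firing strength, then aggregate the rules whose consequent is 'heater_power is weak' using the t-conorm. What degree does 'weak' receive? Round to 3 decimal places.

0.291

R1: sparse=0.61, humid=0.30; AND[a·b] → w = 0.1830
R2: dry=0.50 → w = 0.5000
R3: full=0.47, humid=0.30; AND[a·b] → w = 0.1410
R4: warm=0.25, ¬full=1−0.47=0.53; AND[a·b] → w = 0.1325
R5: full=0.47, warm=0.25; OR[a + b − a·b] → w = 0.6025
Rules with consequent 'weak': {R1, R4} → strengths 0.1830, 0.1325
Aggregate via t-conorm [a + b − a·b]: 0.2913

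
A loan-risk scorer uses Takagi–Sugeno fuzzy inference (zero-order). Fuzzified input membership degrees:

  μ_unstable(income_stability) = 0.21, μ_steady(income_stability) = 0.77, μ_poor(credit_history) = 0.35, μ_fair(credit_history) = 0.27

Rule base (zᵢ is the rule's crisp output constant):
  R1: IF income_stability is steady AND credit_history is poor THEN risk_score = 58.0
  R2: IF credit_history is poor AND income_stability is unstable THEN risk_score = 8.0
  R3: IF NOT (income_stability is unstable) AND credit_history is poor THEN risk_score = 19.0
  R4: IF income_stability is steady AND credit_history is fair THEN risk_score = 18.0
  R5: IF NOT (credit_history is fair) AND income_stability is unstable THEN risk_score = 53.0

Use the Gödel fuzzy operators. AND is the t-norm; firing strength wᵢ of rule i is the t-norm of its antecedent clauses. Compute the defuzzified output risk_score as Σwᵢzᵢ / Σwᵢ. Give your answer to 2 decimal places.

R1 (z=58.0): steady=0.77, poor=0.35; AND[min(a, b)] → w = 0.35
R2 (z=8.0): poor=0.35, unstable=0.21; AND[min(a, b)] → w = 0.21
R3 (z=19.0): ¬unstable=1−0.21=0.79, poor=0.35; AND[min(a, b)] → w = 0.35
R4 (z=18.0): steady=0.77, fair=0.27; AND[min(a, b)] → w = 0.27
R5 (z=53.0): ¬fair=1−0.27=0.73, unstable=0.21; AND[min(a, b)] → w = 0.21
Weighted average = (0.35·58.0 + 0.21·8.0 + 0.35·19.0 + 0.27·18.0 + 0.21·53.0) / (0.35 + 0.21 + 0.35 + 0.27 + 0.21)
  = 44.6200 / 1.3900 = 32.10

32.10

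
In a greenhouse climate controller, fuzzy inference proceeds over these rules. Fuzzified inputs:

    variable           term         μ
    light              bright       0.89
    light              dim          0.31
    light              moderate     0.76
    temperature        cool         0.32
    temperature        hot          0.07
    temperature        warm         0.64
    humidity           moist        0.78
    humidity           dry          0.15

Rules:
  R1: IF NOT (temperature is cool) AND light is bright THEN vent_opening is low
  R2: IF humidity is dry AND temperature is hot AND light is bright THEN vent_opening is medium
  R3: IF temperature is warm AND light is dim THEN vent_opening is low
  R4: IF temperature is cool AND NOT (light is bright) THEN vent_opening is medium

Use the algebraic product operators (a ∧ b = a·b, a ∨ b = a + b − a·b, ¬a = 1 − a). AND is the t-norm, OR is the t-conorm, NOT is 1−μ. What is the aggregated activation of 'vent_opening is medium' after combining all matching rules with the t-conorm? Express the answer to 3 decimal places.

R1: ¬cool=1−0.32=0.68, bright=0.89; AND[a·b] → w = 0.6052
R2: dry=0.15, hot=0.07, bright=0.89; AND[a·b] → w = 0.0093
R3: warm=0.64, dim=0.31; AND[a·b] → w = 0.1984
R4: cool=0.32, ¬bright=1−0.89=0.11; AND[a·b] → w = 0.0352
Rules with consequent 'medium': {R2, R4} → strengths 0.0093, 0.0352
Aggregate via t-conorm [a + b − a·b]: 0.0442

0.044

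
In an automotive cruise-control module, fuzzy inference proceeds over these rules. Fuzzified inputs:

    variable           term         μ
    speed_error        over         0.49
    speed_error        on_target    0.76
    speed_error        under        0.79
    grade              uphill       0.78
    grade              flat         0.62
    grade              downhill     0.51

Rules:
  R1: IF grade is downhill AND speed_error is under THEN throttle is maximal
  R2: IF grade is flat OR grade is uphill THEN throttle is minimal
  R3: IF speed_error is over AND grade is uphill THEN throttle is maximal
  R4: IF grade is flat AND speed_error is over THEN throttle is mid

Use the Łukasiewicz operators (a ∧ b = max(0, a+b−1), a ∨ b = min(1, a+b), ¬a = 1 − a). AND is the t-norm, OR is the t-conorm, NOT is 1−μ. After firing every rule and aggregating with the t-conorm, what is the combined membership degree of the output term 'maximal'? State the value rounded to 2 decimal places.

0.57

R1: downhill=0.51, under=0.79; AND[max(0, a+b−1)] → w = 0.30
R2: flat=0.62, uphill=0.78; OR[min(1, a+b)] → w = 1.00
R3: over=0.49, uphill=0.78; AND[max(0, a+b−1)] → w = 0.27
R4: flat=0.62, over=0.49; AND[max(0, a+b−1)] → w = 0.11
Rules with consequent 'maximal': {R1, R3} → strengths 0.30, 0.27
Aggregate via t-conorm [min(1, a+b)]: 0.57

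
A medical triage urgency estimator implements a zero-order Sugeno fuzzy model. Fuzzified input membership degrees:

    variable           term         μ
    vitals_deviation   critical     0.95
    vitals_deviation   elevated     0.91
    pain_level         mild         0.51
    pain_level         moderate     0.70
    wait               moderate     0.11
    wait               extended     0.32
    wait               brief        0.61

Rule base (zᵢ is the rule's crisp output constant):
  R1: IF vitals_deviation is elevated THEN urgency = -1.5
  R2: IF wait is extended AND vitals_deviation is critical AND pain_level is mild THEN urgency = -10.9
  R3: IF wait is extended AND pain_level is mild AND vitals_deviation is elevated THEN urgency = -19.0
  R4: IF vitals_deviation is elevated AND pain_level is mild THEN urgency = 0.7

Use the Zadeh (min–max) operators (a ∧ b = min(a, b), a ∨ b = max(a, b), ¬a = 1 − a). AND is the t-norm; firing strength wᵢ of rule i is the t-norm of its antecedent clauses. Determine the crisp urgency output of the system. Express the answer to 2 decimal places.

R1 (z=-1.5): elevated=0.91 → w = 0.91
R2 (z=-10.9): extended=0.32, critical=0.95, mild=0.51; AND[min(a, b)] → w = 0.32
R3 (z=-19.0): extended=0.32, mild=0.51, elevated=0.91; AND[min(a, b)] → w = 0.32
R4 (z=0.7): elevated=0.91, mild=0.51; AND[min(a, b)] → w = 0.51
Weighted average = (0.91·-1.5 + 0.32·-10.9 + 0.32·-19.0 + 0.51·0.7) / (0.91 + 0.32 + 0.32 + 0.51)
  = -10.5760 / 2.0600 = -5.13

-5.13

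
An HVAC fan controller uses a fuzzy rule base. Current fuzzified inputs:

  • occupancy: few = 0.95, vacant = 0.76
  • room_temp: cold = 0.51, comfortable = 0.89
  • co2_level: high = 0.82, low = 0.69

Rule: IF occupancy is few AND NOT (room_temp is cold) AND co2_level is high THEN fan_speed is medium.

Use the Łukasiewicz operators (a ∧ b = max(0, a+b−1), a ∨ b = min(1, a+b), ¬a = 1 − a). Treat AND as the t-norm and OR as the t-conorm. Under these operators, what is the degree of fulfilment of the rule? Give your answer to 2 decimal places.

firing strength: few=0.95, ¬cold=1−0.51=0.49, high=0.82; AND[max(0, a+b−1)] → w = 0.26

0.26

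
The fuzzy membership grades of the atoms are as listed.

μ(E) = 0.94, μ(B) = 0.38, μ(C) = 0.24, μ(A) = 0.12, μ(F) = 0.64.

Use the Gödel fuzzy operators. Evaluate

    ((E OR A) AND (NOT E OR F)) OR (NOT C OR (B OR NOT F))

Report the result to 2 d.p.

0.76

E OR A = max(a, b) on (0.94, 0.12) = 0.94
NOT E = 1 − 0.94 = 0.06
NOT E OR F = max(a, b) on (0.06, 0.64) = 0.64
(E OR A) AND (NOT E OR F) = min(a, b) on (0.94, 0.64) = 0.64
NOT C = 1 − 0.24 = 0.76
NOT F = 1 − 0.64 = 0.36
B OR NOT F = max(a, b) on (0.38, 0.36) = 0.38
NOT C OR (B OR NOT F) = max(a, b) on (0.76, 0.38) = 0.76
((E OR A) AND (NOT E OR F)) OR (NOT C OR (B OR NOT F)) = max(a, b) on (0.64, 0.76) = 0.76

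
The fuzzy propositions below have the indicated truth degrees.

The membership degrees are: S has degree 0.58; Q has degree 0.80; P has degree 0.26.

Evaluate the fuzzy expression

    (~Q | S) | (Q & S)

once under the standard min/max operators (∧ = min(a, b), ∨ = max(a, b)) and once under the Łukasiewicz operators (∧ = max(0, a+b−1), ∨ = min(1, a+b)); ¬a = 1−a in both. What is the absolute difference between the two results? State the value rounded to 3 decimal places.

0.420

Under standard min/max:
  ~Q = 1 − 0.80 = 0.20
  ~Q | S = max(a, b) on (0.20, 0.58) = 0.58
  Q & S = min(a, b) on (0.80, 0.58) = 0.58
  (~Q | S) | (Q & S) = max(a, b) on (0.58, 0.58) = 0.58
  → value = 0.5800
Under Łukasiewicz:
  ~Q = 1 − 0.80 = 0.20
  ~Q | S = min(1, a+b) on (0.20, 0.58) = 0.78
  Q & S = max(0, a+b−1) on (0.80, 0.58) = 0.38
  (~Q | S) | (Q & S) = min(1, a+b) on (0.78, 0.38) = 1.00
  → value = 1.0000
|0.5800 − 1.0000| = 0.420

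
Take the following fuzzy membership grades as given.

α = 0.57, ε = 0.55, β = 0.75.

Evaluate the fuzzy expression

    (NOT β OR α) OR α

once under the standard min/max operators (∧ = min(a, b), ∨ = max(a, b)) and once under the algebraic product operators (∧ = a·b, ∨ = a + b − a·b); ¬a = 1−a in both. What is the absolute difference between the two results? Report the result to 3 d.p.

0.291

Under standard min/max:
  NOT β = 1 − 0.75 = 0.25
  NOT β OR α = max(a, b) on (0.25, 0.57) = 0.57
  (NOT β OR α) OR α = max(a, b) on (0.57, 0.57) = 0.57
  → value = 0.5700
Under algebraic product:
  NOT β = 1 − 0.7500 = 0.2500
  NOT β OR α = a + b − a·b on (0.2500, 0.5700) = 0.6775
  (NOT β OR α) OR α = a + b − a·b on (0.6775, 0.5700) = 0.8613
  → value = 0.8613
|0.5700 − 0.8613| = 0.291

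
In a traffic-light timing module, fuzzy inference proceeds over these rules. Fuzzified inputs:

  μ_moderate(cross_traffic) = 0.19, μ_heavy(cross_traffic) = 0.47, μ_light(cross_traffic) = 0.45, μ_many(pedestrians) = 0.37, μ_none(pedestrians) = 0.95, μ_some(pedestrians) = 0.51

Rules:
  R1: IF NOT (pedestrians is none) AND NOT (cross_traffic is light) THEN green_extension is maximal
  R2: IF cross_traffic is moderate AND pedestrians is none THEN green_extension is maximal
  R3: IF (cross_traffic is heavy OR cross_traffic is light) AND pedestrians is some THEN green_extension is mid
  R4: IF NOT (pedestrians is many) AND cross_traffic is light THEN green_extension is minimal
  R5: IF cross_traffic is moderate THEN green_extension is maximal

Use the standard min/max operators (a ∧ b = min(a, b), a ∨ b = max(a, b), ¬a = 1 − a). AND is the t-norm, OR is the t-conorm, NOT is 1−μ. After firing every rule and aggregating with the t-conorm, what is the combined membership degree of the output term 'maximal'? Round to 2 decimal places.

R1: ¬none=1−0.95=0.05, ¬light=1−0.45=0.55; AND[min(a, b)] → w = 0.05
R2: moderate=0.19, none=0.95; AND[min(a, b)] → w = 0.19
R3: (heavy=0.47 OR light=0.45) = 0.47; AND[min(a, b)] with some=0.51 → w = 0.47
R4: ¬many=1−0.37=0.63, light=0.45; AND[min(a, b)] → w = 0.45
R5: moderate=0.19 → w = 0.19
Rules with consequent 'maximal': {R1, R2, R5} → strengths 0.05, 0.19, 0.19
Aggregate via t-conorm [max(a, b)]: 0.19

0.19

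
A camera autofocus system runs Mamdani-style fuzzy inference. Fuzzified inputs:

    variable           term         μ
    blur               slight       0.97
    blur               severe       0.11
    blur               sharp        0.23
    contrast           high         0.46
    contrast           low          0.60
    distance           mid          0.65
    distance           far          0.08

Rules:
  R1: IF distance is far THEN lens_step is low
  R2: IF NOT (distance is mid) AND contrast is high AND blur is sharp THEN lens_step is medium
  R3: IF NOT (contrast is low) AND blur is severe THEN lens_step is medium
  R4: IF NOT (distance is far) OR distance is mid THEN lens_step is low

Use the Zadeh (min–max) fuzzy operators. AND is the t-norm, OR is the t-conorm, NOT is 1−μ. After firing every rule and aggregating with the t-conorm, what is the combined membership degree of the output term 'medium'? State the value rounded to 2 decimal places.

R1: far=0.08 → w = 0.08
R2: ¬mid=1−0.65=0.35, high=0.46, sharp=0.23; AND[min(a, b)] → w = 0.23
R3: ¬low=1−0.60=0.40, severe=0.11; AND[min(a, b)] → w = 0.11
R4: ¬far=1−0.08=0.92, mid=0.65; OR[max(a, b)] → w = 0.92
Rules with consequent 'medium': {R2, R3} → strengths 0.23, 0.11
Aggregate via t-conorm [max(a, b)]: 0.23

0.23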